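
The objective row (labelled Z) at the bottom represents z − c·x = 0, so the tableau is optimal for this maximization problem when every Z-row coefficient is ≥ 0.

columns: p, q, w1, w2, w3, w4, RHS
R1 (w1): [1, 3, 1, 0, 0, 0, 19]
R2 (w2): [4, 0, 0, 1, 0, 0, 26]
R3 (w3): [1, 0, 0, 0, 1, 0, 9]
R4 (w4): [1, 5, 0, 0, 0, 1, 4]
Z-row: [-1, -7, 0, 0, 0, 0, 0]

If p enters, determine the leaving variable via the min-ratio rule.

Column p entries and ratios — w1: 19/1 = 19; w2: 26/4 = 13/2; w3: 9/1 = 9; w4: 4/1 = 4.
Smallest ratio is 4 in the row of w4, so w4 leaves.

w4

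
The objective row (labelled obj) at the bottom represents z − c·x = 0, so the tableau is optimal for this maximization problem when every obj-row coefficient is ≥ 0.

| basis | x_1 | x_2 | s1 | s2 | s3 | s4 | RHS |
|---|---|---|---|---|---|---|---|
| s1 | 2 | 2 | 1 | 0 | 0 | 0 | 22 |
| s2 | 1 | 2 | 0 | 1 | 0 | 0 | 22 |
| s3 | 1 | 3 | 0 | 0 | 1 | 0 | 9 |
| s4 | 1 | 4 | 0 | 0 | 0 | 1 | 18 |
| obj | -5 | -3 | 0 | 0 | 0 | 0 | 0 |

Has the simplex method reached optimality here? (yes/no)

no

The obj-row has a negative entry -5 in column x_1, so it is not optimal.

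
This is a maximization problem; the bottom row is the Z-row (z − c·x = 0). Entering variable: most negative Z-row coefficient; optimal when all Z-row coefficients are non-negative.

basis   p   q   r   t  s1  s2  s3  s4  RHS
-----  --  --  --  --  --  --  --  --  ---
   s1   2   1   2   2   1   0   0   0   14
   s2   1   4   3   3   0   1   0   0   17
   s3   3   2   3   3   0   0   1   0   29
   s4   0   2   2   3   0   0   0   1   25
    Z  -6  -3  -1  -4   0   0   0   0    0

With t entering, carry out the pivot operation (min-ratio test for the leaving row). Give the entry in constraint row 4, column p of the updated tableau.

-1

Ratio test on column t — row 1: 14/2 = 7; row 2: 17/3 = 17/3; row 3: 29/3 = 29/3; row 4: 25/3 = 25/3. Minimum is 17/3 at row 2 (s2 leaves); pivot element 3.
Divide row 2 by 3; eliminate column t from the other rows.
Row 4 update in column p: 0 − 3·(1/3) = -1.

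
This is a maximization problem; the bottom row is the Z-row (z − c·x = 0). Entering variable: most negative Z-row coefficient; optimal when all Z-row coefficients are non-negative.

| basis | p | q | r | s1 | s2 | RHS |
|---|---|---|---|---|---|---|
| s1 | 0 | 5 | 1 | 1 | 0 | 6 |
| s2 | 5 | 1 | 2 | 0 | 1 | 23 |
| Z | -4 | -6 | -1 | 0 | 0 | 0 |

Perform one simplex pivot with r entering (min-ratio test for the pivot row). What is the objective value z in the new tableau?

6

Ratio test on column r — row 1: 6/1 = 6; row 2: 23/2 = 23/2. Minimum is 6 at row 1 (s1 leaves); pivot element 1.
Pivot on row 1; the Z-row RHS becomes 0 − (-1)·6 = 6.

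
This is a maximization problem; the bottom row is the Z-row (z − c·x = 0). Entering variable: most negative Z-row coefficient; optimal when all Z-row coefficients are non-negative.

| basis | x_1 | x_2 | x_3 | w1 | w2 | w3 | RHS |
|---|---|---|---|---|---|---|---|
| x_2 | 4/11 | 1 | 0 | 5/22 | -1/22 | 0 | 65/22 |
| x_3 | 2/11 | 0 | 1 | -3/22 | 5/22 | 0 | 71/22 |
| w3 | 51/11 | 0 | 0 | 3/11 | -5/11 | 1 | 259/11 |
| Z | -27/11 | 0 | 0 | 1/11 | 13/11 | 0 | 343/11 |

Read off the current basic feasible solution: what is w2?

w2 is not in the basis, so in the current basic feasible solution w2 = 0.

0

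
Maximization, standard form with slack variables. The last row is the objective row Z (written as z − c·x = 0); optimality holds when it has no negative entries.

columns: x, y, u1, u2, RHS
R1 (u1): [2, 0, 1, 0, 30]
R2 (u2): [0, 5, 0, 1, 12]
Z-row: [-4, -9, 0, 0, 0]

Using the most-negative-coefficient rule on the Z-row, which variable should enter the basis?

Negative Z-row entries: x: -4, y: -9.
The most negative is -9 in column y, so y enters.

y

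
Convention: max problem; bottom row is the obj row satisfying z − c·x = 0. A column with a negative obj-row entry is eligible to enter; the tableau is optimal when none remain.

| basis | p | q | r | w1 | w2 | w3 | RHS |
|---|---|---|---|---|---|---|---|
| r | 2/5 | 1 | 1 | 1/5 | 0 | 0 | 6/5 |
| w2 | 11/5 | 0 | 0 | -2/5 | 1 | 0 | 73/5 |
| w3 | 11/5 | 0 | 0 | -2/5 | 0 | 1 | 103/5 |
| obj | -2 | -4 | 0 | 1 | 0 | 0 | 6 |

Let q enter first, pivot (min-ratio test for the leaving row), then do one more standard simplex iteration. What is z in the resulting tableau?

12

Ratio test on column q — row 1: (6/5)/1 = 6/5; row 2: entry 0 ≤ 0; row 3: entry 0 ≤ 0. Minimum is 6/5 at row 1 (r leaves); pivot element 1.
Pivot on row 1; the obj-row RHS becomes 6 − (-4)·(6/5) = 54/5.
Next entering variable (most negative obj-row entry -2/5): p.
Ratio test on column p — row 1: (6/5)/(2/5) = 3; row 2: (73/5)/(11/5) = 73/11; row 3: (103/5)/(11/5) = 103/11. Minimum is 3 at row 1 (q leaves); pivot element 2/5.
After the second pivot the obj-row RHS is 54/5 − (-2/5)·3 = 12.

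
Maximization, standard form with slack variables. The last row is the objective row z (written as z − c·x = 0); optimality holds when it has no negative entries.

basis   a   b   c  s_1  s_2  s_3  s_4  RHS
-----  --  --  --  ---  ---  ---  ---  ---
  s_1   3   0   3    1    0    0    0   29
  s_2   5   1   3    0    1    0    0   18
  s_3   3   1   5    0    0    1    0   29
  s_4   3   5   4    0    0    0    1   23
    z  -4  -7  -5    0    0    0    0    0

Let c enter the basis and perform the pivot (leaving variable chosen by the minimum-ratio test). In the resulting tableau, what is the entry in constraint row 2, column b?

-11/4

Ratio test on column c — row 1: 29/3 = 29/3; row 2: 18/3 = 6; row 3: 29/5 = 29/5; row 4: 23/4 = 23/4. Minimum is 23/4 at row 4 (s_4 leaves); pivot element 4.
Divide row 4 by 4; eliminate column c from the other rows.
Row 2 update in column b: 1 − 3·(5/4) = -11/4.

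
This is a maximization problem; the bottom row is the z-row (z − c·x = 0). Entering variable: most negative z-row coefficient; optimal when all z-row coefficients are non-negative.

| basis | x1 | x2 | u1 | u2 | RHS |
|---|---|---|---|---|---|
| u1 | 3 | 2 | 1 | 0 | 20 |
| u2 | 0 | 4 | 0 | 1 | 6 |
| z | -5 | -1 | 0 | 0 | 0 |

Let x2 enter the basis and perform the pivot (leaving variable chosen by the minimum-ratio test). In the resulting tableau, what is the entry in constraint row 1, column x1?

3

Ratio test on column x2 — row 1: 20/2 = 10; row 2: 6/4 = 3/2. Minimum is 3/2 at row 2 (u2 leaves); pivot element 4.
Divide row 2 by 4; eliminate column x2 from the other rows.
Row 1 update in column x1: 3 − 2·0 = 3.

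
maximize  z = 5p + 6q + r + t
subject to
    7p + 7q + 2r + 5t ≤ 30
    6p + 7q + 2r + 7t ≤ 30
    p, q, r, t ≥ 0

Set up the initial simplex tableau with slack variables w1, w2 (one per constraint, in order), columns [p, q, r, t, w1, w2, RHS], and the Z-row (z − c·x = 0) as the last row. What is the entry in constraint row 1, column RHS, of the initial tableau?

The RHS of constraint 1 is b_1 = 30.

30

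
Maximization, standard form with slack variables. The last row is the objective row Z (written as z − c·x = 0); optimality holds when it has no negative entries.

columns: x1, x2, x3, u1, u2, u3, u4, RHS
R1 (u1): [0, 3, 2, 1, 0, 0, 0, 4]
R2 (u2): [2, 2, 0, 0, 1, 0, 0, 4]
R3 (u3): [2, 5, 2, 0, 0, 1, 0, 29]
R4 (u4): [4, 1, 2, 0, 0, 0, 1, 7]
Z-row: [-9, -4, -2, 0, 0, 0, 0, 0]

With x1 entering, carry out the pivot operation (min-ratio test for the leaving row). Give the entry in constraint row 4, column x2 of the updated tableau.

1/4

Ratio test on column x1 — row 1: entry 0 ≤ 0; row 2: 4/2 = 2; row 3: 29/2 = 29/2; row 4: 7/4 = 7/4. Minimum is 7/4 at row 4 (u4 leaves); pivot element 4.
Divide row 4 by 4; eliminate column x1 from the other rows.
In the new row 4, the x2 entry is the old entry divided by the pivot: 1/4 = 1/4.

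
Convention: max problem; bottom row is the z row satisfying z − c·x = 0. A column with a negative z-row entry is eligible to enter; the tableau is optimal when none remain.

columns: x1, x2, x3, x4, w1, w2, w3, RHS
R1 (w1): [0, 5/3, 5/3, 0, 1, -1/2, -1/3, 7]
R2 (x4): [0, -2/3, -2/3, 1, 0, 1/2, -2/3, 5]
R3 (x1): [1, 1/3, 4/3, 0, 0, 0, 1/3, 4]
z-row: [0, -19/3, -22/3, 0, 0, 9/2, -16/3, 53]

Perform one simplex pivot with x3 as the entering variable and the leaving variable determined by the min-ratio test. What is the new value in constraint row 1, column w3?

-3/4

Ratio test on column x3 — row 1: 7/(5/3) = 21/5; row 2: entry -2/3 ≤ 0; row 3: 4/(4/3) = 3. Minimum is 3 at row 3 (x1 leaves); pivot element 4/3.
Divide row 3 by 4/3; eliminate column x3 from the other rows.
Row 1 update in column w3: -1/3 − (5/3)·(1/4) = -3/4.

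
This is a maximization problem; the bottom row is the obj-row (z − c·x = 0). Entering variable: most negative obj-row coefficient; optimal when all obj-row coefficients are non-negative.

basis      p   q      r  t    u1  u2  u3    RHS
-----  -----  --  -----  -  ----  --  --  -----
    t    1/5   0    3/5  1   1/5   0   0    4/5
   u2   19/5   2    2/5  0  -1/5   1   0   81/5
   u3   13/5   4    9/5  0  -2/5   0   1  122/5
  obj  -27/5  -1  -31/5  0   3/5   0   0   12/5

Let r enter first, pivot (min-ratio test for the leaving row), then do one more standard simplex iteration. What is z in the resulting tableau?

Ratio test on column r — row 1: (4/5)/(3/5) = 4/3; row 2: (81/5)/(2/5) = 81/2; row 3: (122/5)/(9/5) = 122/9. Minimum is 4/3 at row 1 (t leaves); pivot element 3/5.
Pivot on row 1; the obj-row RHS becomes 12/5 − (-31/5)·(4/3) = 32/3.
Next entering variable (most negative obj-row entry -10/3): p.
Ratio test on column p — row 1: (4/3)/(1/3) = 4; row 2: (47/3)/(11/3) = 47/11; row 3: 22/2 = 11. Minimum is 4 at row 1 (r leaves); pivot element 1/3.
After the second pivot the obj-row RHS is 32/3 − (-10/3)·4 = 24.

24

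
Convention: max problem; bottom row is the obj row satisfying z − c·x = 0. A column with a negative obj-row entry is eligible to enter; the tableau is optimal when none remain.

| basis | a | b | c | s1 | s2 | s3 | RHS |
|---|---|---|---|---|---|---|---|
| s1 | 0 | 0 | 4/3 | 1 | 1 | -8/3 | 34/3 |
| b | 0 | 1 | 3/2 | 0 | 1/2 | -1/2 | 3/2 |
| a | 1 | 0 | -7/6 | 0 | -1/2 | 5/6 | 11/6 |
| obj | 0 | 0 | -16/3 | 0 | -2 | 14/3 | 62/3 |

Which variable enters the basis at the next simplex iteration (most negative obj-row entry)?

c

Negative obj-row entries: c: -16/3, s2: -2.
The most negative is -16/3 in column c, so c enters.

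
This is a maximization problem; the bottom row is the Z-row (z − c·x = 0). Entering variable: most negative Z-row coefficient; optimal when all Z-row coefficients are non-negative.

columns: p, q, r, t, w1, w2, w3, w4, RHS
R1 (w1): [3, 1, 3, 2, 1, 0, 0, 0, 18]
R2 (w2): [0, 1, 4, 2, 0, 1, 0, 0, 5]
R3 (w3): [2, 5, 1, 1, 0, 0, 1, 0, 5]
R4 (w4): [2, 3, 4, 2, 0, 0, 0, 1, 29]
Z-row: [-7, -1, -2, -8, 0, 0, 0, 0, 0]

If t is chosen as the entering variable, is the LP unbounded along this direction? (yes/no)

Column t has positive entries in row(s) 1, 2, 3, 4, so the ratio test bounds it — not unbounded.

no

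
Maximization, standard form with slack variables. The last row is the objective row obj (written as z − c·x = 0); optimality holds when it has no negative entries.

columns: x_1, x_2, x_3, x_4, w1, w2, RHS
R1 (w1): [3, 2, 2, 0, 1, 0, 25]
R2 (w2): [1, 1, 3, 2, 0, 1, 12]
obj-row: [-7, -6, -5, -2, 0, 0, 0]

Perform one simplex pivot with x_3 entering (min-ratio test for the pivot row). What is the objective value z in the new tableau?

Ratio test on column x_3 — row 1: 25/2 = 25/2; row 2: 12/3 = 4. Minimum is 4 at row 2 (w2 leaves); pivot element 3.
Pivot on row 2; the obj-row RHS becomes 0 − (-5)·4 = 20.

20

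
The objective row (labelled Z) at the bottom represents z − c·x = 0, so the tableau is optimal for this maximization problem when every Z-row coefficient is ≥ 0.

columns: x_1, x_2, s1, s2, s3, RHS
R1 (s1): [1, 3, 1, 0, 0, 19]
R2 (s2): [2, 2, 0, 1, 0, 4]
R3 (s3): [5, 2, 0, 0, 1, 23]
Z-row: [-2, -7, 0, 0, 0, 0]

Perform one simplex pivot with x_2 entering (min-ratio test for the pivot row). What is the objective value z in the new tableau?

14

Ratio test on column x_2 — row 1: 19/3 = 19/3; row 2: 4/2 = 2; row 3: 23/2 = 23/2. Minimum is 2 at row 2 (s2 leaves); pivot element 2.
Pivot on row 2; the Z-row RHS becomes 0 − (-7)·2 = 14.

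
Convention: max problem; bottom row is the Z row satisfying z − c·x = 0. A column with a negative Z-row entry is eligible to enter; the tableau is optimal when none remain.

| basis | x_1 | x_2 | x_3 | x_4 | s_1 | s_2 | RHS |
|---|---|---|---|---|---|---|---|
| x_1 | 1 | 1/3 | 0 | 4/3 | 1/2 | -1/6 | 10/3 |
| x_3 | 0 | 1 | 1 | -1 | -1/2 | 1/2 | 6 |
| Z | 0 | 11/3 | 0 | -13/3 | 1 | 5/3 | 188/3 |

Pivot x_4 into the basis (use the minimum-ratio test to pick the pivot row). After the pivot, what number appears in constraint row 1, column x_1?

Ratio test on column x_4 — row 1: (10/3)/(4/3) = 5/2; row 2: entry -1 ≤ 0. Minimum is 5/2 at row 1 (x_1 leaves); pivot element 4/3.
Divide row 1 by 4/3; eliminate column x_4 from the other rows.
In the new row 1, the x_1 entry is the old entry divided by the pivot: 1/(4/3) = 3/4.

3/4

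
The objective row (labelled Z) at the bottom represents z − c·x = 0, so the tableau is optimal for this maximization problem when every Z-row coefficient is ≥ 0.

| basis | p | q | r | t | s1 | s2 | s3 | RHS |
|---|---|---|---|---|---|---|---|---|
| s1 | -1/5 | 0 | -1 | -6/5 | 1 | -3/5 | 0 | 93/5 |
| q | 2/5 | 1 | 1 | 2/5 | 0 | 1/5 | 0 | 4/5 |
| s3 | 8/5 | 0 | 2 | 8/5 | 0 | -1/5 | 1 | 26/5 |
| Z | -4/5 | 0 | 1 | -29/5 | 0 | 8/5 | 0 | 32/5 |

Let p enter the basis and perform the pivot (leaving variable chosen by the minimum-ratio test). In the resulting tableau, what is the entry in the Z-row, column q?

Ratio test on column p — row 1: entry -1/5 ≤ 0; row 2: (4/5)/(2/5) = 2; row 3: (26/5)/(8/5) = 13/4. Minimum is 2 at row 2 (q leaves); pivot element 2/5.
Divide row 2 by 2/5; eliminate column p from the other rows.
Z-row update in column q: 0 − (-4/5)·(5/2) = 2.

2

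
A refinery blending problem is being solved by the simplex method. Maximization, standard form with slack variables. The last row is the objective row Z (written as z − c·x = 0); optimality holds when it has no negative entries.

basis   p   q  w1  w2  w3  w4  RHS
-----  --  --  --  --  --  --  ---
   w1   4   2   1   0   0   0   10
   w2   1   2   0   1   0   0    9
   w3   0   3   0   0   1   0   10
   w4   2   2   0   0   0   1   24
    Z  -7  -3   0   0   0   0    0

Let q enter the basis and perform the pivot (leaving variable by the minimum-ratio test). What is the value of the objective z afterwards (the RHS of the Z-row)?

10

Ratio test on column q — row 1: 10/2 = 5; row 2: 9/2 = 9/2; row 3: 10/3 = 10/3; row 4: 24/2 = 12. Minimum is 10/3 at row 3 (w3 leaves); pivot element 3.
Pivot on row 3; the Z-row RHS becomes 0 − (-3)·(10/3) = 10.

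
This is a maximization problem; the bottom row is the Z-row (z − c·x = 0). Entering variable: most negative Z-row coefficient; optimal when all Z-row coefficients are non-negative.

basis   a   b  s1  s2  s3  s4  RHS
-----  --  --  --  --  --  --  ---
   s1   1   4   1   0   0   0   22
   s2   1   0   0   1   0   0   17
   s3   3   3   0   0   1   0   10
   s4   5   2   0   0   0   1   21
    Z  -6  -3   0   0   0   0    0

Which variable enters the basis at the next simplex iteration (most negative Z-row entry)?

Negative Z-row entries: a: -6, b: -3.
The most negative is -6 in column a, so a enters.

a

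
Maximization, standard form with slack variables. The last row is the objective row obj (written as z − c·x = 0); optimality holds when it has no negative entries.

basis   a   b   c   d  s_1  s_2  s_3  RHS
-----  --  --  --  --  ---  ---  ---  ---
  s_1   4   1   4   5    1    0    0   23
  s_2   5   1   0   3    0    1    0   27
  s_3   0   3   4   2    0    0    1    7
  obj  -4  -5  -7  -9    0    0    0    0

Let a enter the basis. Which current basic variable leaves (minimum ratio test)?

s_2

Column a entries and ratios — s_1: 23/4 = 23/4; s_2: 27/5 = 27/5; s_3: 0 ≤ 0, skip.
Smallest ratio is 27/5 in the row of s_2, so s_2 leaves.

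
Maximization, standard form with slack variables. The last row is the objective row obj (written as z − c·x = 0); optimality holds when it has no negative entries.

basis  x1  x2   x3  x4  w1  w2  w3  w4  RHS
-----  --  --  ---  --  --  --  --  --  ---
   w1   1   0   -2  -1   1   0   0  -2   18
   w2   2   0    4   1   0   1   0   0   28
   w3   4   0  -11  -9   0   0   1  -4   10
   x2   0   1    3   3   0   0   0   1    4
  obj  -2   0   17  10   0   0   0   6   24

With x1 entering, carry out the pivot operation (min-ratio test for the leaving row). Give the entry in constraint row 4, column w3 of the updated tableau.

0

Ratio test on column x1 — row 1: 18/1 = 18; row 2: 28/2 = 14; row 3: 10/4 = 5/2; row 4: entry 0 ≤ 0. Minimum is 5/2 at row 3 (w3 leaves); pivot element 4.
Divide row 3 by 4; eliminate column x1 from the other rows.
Row 4 update in column w3: 0 − 0·(1/4) = 0.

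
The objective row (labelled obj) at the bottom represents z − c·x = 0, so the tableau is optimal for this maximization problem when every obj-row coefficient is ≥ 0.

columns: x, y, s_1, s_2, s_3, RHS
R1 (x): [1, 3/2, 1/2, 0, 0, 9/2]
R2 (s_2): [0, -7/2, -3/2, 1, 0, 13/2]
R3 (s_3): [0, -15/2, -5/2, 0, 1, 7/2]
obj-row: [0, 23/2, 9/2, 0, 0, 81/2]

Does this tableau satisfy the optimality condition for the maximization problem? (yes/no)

Every obj-row coefficient is ≥ 0, so the tableau is optimal.

yes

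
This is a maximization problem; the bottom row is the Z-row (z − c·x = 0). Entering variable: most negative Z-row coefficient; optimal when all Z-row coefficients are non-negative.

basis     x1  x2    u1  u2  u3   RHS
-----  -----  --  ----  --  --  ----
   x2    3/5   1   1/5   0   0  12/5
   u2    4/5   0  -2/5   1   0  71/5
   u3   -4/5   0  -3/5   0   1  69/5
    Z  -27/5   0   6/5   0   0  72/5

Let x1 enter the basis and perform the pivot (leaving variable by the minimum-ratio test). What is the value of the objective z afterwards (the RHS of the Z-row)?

36

Ratio test on column x1 — row 1: (12/5)/(3/5) = 4; row 2: (71/5)/(4/5) = 71/4; row 3: entry -4/5 ≤ 0. Minimum is 4 at row 1 (x2 leaves); pivot element 3/5.
Pivot on row 1; the Z-row RHS becomes 72/5 − (-27/5)·4 = 36.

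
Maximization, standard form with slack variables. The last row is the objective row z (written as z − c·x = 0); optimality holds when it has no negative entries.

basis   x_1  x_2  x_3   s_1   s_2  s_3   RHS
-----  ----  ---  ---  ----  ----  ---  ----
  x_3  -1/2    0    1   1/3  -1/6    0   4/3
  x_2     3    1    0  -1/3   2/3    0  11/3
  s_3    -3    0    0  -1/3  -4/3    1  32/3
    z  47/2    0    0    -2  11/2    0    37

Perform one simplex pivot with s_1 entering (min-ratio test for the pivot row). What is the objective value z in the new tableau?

45

Ratio test on column s_1 — row 1: (4/3)/(1/3) = 4; row 2: entry -1/3 ≤ 0; row 3: entry -1/3 ≤ 0. Minimum is 4 at row 1 (x_3 leaves); pivot element 1/3.
Pivot on row 1; the z-row RHS becomes 37 − (-2)·4 = 45.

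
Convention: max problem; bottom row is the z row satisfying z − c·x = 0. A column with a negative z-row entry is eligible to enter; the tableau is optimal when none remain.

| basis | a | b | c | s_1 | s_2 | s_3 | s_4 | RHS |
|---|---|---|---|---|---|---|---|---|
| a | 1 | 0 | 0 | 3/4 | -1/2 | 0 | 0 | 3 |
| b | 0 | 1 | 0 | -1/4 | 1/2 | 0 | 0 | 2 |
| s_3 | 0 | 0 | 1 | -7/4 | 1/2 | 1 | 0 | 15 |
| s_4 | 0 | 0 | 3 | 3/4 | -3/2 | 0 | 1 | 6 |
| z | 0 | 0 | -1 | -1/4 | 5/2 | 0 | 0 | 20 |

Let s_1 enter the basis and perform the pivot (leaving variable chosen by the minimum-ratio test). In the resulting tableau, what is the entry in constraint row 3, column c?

1

Ratio test on column s_1 — row 1: 3/(3/4) = 4; row 2: entry -1/4 ≤ 0; row 3: entry -7/4 ≤ 0; row 4: 6/(3/4) = 8. Minimum is 4 at row 1 (a leaves); pivot element 3/4.
Divide row 1 by 3/4; eliminate column s_1 from the other rows.
Row 3 update in column c: 1 − (-7/4)·0 = 1.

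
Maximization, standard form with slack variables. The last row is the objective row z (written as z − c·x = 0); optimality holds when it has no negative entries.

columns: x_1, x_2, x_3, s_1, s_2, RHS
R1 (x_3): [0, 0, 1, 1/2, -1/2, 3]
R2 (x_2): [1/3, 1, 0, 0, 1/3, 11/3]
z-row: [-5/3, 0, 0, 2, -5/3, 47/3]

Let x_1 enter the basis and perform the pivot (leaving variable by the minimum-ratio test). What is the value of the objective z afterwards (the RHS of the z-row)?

Ratio test on column x_1 — row 1: entry 0 ≤ 0; row 2: (11/3)/(1/3) = 11. Minimum is 11 at row 2 (x_2 leaves); pivot element 1/3.
Pivot on row 2; the z-row RHS becomes 47/3 − (-5/3)·11 = 34.

34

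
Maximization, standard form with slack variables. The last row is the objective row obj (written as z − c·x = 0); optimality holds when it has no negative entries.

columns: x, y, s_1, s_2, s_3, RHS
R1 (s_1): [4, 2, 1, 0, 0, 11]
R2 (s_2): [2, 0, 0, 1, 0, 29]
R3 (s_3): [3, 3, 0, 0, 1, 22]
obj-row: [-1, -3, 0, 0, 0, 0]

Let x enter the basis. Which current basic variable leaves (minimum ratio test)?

s_1

Column x entries and ratios — s_1: 11/4 = 11/4; s_2: 29/2 = 29/2; s_3: 22/3 = 22/3.
Smallest ratio is 11/4 in the row of s_1, so s_1 leaves.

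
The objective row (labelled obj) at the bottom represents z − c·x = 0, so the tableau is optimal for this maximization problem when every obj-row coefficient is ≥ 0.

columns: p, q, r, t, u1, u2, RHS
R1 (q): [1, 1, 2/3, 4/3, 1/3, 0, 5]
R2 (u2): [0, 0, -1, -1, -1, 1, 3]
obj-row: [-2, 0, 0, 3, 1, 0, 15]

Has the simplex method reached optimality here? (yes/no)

no

The obj-row has a negative entry -2 in column p, so it is not optimal.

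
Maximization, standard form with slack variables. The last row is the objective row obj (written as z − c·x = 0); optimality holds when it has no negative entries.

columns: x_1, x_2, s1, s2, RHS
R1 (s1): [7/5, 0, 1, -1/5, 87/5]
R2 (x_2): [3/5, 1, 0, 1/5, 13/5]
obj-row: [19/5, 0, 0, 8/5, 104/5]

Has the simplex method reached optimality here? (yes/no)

yes

Every obj-row coefficient is ≥ 0, so the tableau is optimal.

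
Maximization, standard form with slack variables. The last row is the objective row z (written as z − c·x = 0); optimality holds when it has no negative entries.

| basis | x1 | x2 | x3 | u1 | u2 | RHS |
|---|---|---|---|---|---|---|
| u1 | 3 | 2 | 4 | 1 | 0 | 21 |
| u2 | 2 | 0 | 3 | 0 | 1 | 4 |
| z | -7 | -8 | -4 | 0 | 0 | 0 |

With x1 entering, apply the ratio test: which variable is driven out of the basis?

u2

Column x1 entries and ratios — u1: 21/3 = 7; u2: 4/2 = 2.
Smallest ratio is 2 in the row of u2, so u2 leaves.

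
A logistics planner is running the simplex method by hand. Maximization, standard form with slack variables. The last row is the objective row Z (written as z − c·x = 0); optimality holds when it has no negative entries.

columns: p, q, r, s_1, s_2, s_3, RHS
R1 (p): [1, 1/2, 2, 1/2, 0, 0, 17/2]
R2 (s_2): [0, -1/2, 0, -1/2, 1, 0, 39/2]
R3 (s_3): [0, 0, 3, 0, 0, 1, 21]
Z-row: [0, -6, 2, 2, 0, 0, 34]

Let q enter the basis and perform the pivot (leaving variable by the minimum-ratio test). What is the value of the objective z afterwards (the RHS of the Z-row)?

136

Ratio test on column q — row 1: (17/2)/(1/2) = 17; row 2: entry -1/2 ≤ 0; row 3: entry 0 ≤ 0. Minimum is 17 at row 1 (p leaves); pivot element 1/2.
Pivot on row 1; the Z-row RHS becomes 34 − (-6)·17 = 136.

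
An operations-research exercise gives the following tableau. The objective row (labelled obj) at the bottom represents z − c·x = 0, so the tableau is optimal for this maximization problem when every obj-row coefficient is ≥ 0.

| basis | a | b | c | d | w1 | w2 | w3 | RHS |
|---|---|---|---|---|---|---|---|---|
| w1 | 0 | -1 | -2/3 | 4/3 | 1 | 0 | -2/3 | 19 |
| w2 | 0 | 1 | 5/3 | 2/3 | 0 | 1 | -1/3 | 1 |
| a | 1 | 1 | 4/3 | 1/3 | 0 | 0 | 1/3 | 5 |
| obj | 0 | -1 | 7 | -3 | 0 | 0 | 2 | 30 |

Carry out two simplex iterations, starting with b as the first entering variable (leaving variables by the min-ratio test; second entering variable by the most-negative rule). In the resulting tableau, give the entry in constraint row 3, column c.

1/2

Ratio test on column b — row 1: entry -1 ≤ 0; row 2: 1/1 = 1; row 3: 5/1 = 5. Minimum is 1 at row 2 (w2 leaves); pivot element 1.
Divide row 2 by 1; eliminate column b from the other rows.
Second iteration: most negative obj-row entry is -7/3 in column d, so d enters.
Ratio test on column d — row 1: 20/2 = 10; row 2: 1/(2/3) = 3/2; row 3: entry -1/3 ≤ 0. Minimum is 3/2 at row 2 (b leaves); pivot element 2/3.
Divide row 2 by 2/3; eliminate column d from the other rows.
After both pivots, the entry at constraint row 3, column c is 1/2.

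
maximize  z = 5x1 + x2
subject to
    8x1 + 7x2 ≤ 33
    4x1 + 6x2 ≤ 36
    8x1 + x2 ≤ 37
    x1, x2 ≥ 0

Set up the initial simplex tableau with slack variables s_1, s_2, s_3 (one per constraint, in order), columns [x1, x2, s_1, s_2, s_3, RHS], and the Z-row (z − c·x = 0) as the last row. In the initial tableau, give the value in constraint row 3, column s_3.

Slack s_3 belongs to constraint 3; its column is the unit vector e_3, so the entry in row 3 is 1.

1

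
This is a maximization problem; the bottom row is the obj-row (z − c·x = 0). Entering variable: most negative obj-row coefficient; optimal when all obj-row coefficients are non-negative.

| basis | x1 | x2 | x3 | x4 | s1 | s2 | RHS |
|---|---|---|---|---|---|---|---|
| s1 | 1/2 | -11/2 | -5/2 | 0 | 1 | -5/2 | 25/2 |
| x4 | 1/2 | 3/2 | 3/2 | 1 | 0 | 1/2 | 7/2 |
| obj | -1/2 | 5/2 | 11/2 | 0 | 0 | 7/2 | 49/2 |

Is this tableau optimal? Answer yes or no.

no

The obj-row has a negative entry -1/2 in column x1, so it is not optimal.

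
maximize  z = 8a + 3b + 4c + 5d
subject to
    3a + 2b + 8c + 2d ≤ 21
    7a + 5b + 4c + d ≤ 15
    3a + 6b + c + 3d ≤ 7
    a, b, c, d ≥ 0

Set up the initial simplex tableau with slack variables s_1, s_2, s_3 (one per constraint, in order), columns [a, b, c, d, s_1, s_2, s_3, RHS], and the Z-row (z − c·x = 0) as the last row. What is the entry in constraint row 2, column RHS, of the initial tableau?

The RHS of constraint 2 is b_2 = 15.

15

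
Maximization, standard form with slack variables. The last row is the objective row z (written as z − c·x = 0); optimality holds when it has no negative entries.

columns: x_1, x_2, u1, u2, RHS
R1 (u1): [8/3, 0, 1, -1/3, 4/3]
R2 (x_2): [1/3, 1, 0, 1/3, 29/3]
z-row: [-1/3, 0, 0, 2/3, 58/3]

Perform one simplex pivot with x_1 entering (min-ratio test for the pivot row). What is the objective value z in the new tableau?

Ratio test on column x_1 — row 1: (4/3)/(8/3) = 1/2; row 2: (29/3)/(1/3) = 29. Minimum is 1/2 at row 1 (u1 leaves); pivot element 8/3.
Pivot on row 1; the z-row RHS becomes 58/3 − (-1/3)·(1/2) = 39/2.

39/2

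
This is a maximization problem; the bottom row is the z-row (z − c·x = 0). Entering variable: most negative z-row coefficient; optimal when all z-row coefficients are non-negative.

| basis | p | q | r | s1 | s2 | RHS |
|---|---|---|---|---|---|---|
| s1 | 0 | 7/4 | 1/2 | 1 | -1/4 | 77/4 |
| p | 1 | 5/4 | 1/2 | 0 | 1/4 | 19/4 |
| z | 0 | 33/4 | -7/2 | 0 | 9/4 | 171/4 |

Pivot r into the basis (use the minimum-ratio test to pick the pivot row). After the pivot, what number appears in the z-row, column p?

Ratio test on column r — row 1: (77/4)/(1/2) = 77/2; row 2: (19/4)/(1/2) = 19/2. Minimum is 19/2 at row 2 (p leaves); pivot element 1/2.
Divide row 2 by 1/2; eliminate column r from the other rows.
z-row update in column p: 0 − (-7/2)·2 = 7.

7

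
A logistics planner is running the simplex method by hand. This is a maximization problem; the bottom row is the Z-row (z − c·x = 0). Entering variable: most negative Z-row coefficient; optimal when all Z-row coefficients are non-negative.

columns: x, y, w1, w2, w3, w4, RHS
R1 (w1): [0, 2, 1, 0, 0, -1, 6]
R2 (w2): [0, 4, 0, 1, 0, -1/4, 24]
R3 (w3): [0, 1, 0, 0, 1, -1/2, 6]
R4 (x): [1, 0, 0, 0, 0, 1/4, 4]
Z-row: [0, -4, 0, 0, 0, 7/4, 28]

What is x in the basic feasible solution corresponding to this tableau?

x is basic (row 4); its value is the RHS of that row, 4.

4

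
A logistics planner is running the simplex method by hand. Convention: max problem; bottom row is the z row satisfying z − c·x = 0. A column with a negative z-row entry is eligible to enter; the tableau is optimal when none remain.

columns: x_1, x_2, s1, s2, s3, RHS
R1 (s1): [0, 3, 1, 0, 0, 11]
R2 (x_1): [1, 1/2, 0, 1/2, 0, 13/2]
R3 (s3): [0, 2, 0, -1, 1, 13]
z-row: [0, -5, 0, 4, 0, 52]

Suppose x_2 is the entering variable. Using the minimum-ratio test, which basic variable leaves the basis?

s1

Column x_2 entries and ratios — s1: 11/3 = 11/3; x_1: (13/2)/(1/2) = 13; s3: 13/2 = 13/2.
Smallest ratio is 11/3 in the row of s1, so s1 leaves.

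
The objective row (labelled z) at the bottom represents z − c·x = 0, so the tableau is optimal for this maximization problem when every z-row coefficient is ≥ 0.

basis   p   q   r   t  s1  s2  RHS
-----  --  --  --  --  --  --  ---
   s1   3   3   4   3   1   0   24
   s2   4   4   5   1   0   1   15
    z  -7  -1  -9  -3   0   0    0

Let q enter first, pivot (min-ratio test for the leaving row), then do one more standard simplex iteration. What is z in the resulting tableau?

27

Ratio test on column q — row 1: 24/3 = 8; row 2: 15/4 = 15/4. Minimum is 15/4 at row 2 (s2 leaves); pivot element 4.
Pivot on row 2; the z-row RHS becomes 0 − (-1)·(15/4) = 15/4.
Next entering variable (most negative z-row entry -31/4): r.
Ratio test on column r — row 1: (51/4)/(1/4) = 51; row 2: (15/4)/(5/4) = 3. Minimum is 3 at row 2 (q leaves); pivot element 5/4.
After the second pivot the z-row RHS is 15/4 − (-31/4)·3 = 27.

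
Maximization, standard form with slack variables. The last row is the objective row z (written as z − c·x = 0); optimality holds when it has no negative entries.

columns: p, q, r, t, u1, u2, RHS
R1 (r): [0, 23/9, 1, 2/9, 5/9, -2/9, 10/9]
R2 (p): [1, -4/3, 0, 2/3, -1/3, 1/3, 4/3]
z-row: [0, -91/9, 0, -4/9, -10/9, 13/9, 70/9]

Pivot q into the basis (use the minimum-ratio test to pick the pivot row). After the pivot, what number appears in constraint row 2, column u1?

Ratio test on column q — row 1: (10/9)/(23/9) = 10/23; row 2: entry -4/3 ≤ 0. Minimum is 10/23 at row 1 (r leaves); pivot element 23/9.
Divide row 1 by 23/9; eliminate column q from the other rows.
Row 2 update in column u1: -1/3 − (-4/3)·(5/23) = -1/23.

-1/23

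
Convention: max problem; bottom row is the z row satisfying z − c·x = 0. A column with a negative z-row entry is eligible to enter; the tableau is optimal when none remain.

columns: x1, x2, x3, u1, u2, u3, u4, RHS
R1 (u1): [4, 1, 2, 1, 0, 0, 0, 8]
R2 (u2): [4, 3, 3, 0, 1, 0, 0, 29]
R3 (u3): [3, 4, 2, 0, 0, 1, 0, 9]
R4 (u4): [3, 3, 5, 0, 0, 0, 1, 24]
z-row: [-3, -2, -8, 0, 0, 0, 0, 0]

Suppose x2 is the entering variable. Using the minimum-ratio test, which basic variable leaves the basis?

u3

Column x2 entries and ratios — u1: 8/1 = 8; u2: 29/3 = 29/3; u3: 9/4 = 9/4; u4: 24/3 = 8.
Smallest ratio is 9/4 in the row of u3, so u3 leaves.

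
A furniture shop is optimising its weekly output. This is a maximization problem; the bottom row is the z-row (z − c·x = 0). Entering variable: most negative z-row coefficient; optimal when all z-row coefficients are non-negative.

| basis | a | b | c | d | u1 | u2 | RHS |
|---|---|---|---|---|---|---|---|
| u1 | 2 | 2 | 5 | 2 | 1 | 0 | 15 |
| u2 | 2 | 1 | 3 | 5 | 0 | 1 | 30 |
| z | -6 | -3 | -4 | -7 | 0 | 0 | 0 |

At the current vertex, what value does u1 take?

15

u1 is basic (row 1); its value is the RHS of that row, 15.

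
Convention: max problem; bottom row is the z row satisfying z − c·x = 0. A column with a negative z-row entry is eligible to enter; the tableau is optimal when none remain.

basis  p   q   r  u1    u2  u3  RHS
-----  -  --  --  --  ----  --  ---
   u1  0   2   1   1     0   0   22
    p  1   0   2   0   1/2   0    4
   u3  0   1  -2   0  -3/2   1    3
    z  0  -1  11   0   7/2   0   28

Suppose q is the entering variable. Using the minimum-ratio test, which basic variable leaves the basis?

u3

Column q entries and ratios — u1: 22/2 = 11; p: 0 ≤ 0, skip; u3: 3/1 = 3.
Smallest ratio is 3 in the row of u3, so u3 leaves.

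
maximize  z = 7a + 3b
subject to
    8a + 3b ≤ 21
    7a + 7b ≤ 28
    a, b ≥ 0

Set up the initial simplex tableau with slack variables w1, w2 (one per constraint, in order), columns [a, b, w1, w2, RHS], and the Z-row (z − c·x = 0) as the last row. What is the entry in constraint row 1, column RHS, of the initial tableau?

The RHS of constraint 1 is b_1 = 21.

21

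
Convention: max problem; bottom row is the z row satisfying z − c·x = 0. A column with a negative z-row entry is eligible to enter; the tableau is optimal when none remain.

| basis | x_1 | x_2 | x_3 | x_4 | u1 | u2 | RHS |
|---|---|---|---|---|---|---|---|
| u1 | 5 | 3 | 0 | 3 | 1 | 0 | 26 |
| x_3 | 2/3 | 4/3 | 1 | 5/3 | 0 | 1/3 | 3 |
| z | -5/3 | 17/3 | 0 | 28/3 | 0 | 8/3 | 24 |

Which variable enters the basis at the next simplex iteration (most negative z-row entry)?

Negative z-row entries: x_1: -5/3.
The most negative is -5/3 in column x_1, so x_1 enters.

x_1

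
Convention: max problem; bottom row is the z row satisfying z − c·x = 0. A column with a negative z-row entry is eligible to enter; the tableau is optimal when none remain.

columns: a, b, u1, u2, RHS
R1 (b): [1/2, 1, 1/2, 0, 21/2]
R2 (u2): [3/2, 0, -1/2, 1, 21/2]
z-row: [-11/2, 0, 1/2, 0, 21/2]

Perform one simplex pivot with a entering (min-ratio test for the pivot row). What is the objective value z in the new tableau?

49

Ratio test on column a — row 1: (21/2)/(1/2) = 21; row 2: (21/2)/(3/2) = 7. Minimum is 7 at row 2 (u2 leaves); pivot element 3/2.
Pivot on row 2; the z-row RHS becomes 21/2 − (-11/2)·7 = 49.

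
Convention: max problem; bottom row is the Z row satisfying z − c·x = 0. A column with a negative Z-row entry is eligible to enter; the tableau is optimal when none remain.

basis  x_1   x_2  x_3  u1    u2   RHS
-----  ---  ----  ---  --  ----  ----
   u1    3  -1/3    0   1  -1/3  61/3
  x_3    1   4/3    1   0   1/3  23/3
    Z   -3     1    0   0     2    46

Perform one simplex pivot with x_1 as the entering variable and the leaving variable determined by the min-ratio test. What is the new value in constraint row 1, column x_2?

-1/9

Ratio test on column x_1 — row 1: (61/3)/3 = 61/9; row 2: (23/3)/1 = 23/3. Minimum is 61/9 at row 1 (u1 leaves); pivot element 3.
Divide row 1 by 3; eliminate column x_1 from the other rows.
In the new row 1, the x_2 entry is the old entry divided by the pivot: (-1/3)/3 = -1/9.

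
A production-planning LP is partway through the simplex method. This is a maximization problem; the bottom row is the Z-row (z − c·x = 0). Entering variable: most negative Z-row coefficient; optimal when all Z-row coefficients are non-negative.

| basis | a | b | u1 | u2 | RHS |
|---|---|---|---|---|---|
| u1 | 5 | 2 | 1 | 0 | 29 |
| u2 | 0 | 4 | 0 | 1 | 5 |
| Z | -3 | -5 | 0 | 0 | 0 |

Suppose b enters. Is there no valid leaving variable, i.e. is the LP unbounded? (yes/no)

no

Column b has positive entries in row(s) 1, 2, so the ratio test bounds it — not unbounded.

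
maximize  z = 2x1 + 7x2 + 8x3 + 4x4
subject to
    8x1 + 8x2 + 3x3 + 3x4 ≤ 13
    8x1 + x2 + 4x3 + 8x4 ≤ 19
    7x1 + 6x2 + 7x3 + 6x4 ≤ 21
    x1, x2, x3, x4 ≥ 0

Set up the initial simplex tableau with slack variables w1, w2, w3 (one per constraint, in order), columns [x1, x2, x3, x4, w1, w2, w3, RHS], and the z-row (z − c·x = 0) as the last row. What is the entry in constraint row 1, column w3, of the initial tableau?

0

Slack w3 belongs to constraint 3; its column is the unit vector e_3, so the entry in row 1 is 0.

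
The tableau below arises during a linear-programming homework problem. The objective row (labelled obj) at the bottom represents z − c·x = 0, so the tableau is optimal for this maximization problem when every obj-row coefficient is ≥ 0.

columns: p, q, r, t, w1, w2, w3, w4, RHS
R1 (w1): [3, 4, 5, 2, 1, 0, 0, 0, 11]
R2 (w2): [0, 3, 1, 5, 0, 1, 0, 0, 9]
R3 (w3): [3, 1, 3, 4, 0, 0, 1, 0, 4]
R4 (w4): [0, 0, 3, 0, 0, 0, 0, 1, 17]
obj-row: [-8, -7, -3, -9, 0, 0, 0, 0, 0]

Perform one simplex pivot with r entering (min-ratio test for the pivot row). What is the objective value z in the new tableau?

Ratio test on column r — row 1: 11/5 = 11/5; row 2: 9/1 = 9; row 3: 4/3 = 4/3; row 4: 17/3 = 17/3. Minimum is 4/3 at row 3 (w3 leaves); pivot element 3.
Pivot on row 3; the obj-row RHS becomes 0 − (-3)·(4/3) = 4.

4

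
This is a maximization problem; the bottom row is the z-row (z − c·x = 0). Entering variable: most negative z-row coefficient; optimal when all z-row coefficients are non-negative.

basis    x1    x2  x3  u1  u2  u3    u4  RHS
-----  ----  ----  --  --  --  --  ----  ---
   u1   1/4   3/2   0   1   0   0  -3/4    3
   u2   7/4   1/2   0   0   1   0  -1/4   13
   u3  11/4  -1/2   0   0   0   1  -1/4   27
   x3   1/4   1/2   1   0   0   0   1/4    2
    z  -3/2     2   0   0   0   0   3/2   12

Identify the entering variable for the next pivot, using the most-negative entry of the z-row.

x1

Negative z-row entries: x1: -3/2.
The most negative is -3/2 in column x1, so x1 enters.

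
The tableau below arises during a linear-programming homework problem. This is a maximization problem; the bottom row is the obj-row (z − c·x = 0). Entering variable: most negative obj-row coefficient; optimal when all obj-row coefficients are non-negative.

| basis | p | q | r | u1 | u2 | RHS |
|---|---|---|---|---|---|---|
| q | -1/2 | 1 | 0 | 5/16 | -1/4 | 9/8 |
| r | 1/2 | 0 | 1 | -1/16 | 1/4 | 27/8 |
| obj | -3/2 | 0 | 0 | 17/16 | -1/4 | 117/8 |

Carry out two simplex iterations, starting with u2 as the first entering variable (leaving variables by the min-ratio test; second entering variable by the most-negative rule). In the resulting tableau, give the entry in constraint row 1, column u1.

1/4

Ratio test on column u2 — row 1: entry -1/4 ≤ 0; row 2: (27/8)/(1/4) = 27/2. Minimum is 27/2 at row 2 (r leaves); pivot element 1/4.
Divide row 2 by 1/4; eliminate column u2 from the other rows.
Second iteration: most negative obj-row entry is -1 in column p, so p enters.
Ratio test on column p — row 1: entry 0 ≤ 0; row 2: (27/2)/2 = 27/4. Minimum is 27/4 at row 2 (u2 leaves); pivot element 2.
Divide row 2 by 2; eliminate column p from the other rows.
After both pivots, the entry at constraint row 1, column u1 is 1/4.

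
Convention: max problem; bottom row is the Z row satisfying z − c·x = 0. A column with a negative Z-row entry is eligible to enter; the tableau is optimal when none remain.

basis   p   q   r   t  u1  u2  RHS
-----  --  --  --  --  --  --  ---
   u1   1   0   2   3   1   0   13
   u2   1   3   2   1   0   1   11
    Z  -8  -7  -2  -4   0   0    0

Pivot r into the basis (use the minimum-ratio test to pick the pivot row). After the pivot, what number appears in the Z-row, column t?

Ratio test on column r — row 1: 13/2 = 13/2; row 2: 11/2 = 11/2. Minimum is 11/2 at row 2 (u2 leaves); pivot element 2.
Divide row 2 by 2; eliminate column r from the other rows.
Z-row update in column t: -4 − (-2)·(1/2) = -3.

-3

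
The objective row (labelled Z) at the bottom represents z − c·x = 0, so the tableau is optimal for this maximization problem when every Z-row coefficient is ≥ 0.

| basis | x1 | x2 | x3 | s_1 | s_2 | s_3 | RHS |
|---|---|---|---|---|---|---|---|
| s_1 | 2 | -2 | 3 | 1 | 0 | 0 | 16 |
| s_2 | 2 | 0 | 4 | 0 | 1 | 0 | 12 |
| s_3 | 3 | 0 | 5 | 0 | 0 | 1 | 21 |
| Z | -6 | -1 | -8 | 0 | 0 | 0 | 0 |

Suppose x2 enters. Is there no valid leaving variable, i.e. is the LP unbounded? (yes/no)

yes

Every constraint-row entry in column x2 is ≤ 0, so increasing x2 is unbounded.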